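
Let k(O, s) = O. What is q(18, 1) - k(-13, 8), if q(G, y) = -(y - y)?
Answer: 13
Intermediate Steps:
q(G, y) = 0 (q(G, y) = -1*0 = 0)
q(18, 1) - k(-13, 8) = 0 - 1*(-13) = 0 + 13 = 13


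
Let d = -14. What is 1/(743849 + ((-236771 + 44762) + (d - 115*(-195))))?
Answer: 1/574251 ≈ 1.7414e-6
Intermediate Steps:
1/(743849 + ((-236771 + 44762) + (d - 115*(-195)))) = 1/(743849 + ((-236771 + 44762) + (-14 - 115*(-195)))) = 1/(743849 + (-192009 + (-14 + 22425))) = 1/(743849 + (-192009 + 22411)) = 1/(743849 - 169598) = 1/574251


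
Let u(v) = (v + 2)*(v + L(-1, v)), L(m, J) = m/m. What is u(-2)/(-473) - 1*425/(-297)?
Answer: 425/297 ≈ 1.4310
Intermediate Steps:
L(m, J) = 1
u(v) = (1 + v)*(2 + v) (u(v) = (v + 2)*(v + 1) = (2 + v)*(1 + v) = (1 + v)*(2 + v))
u(-2)/(-473) - 1*425/(-297) = (2 + (-2)**2 + 3*(-2))/(-473) - 1*425/(-297) = (2 + 4 - 6)*(-1/473) - 425*(-1/297) = 0*(-1/473) + 425/297 = 0 + 425/297 = 425/297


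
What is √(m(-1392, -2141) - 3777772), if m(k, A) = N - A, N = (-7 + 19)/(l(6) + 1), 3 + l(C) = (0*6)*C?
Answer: I*√3775637 ≈ 1943.1*I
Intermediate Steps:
l(C) = -3 (l(C) = -3 + (0*6)*C = -3 + 0*C = -3 + 0 = -3)
N = -6 (N = (-7 + 19)/(-3 + 1) = 12/(-2) = 12*(-½) = -6)
m(k, A) = -6 - A
√(m(-1392, -2141) - 3777772) = √((-6 - 1*(-2141)) - 3777772) = √((-6 + 2141) - 3777772) = √(2135 - 3777772) = √(-3775637) = I*√3775637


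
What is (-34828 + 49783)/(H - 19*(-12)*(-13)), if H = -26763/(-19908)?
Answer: -99241380/19660183 ≈ -5.0478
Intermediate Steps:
H = 8921/6636 (H = -26763*(-1/19908) = 8921/6636 ≈ 1.3443)
(-34828 + 49783)/(H - 19*(-12)*(-13)) = (-34828 + 49783)/(8921/6636 - 19*(-12)*(-13)) = 14955/(8921/6636 + 228*(-13)) = 14955/(8921/6636 - 2964) = 14955/(-19660183/6636) = 14955*(-6636/19660183) = -99241380/19660183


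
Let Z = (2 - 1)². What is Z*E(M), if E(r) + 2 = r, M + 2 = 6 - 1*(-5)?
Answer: 7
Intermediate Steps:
Z = 1 (Z = 1² = 1)
M = 9 (M = -2 + (6 - 1*(-5)) = -2 + (6 + 5) = -2 + 11 = 9)
E(r) = -2 + r
Z*E(M) = 1*(-2 + 9) = 1*7 = 7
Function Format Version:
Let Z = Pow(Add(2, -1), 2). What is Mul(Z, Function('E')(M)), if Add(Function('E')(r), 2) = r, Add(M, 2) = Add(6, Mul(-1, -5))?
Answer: 7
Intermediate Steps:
Z = 1 (Z = Pow(1, 2) = 1)
M = 9 (M = Add(-2, Add(6, Mul(-1, -5))) = Add(-2, Add(6, 5)) = Add(-2, 11) = 9)
Function('E')(r) = Add(-2, r)
Mul(Z, Function('E')(M)) = Mul(1, Add(-2, 9)) = Mul(1, 7) = 7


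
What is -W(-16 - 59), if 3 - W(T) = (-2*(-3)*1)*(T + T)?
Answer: -903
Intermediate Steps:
W(T) = 3 - 12*T (W(T) = 3 - -2*(-3)*1*(T + T) = 3 - 6*1*2*T = 3 - 6*2*T = 3 - 12*T)
-W(-16 - 59) = -(3 - 12*(-16 - 59)) = -(3 - 12*(-75)) = -(3 + 900) = -1*903 = -903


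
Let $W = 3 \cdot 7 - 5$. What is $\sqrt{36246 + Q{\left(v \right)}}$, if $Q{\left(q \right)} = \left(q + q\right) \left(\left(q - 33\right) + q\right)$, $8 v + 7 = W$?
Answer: $\frac{\sqrt{578829}}{4} \approx 190.2$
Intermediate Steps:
$W = 16$ ($W = 21 - 5 = 16$)
$v = \frac{9}{8}$ ($v = - \frac{7}{8} + \frac{1}{8} \cdot 16 = - \frac{7}{8} + 2 = \frac{9}{8} \approx 1.125$)
$Q{\left(q \right)} = 2 q \left(-33 + 2 q\right)$ ($Q{\left(q \right)} = 2 q \left(\left(q - 33\right) + q\right) = 2 q \left(\left(-33 + q\right) + q\right) = 2 q \left(-33 + 2 q\right)$)
$\sqrt{36246 + Q{\left(v \right)}} = \sqrt{36246 + 2 \cdot \frac{9}{8} \left(-33 + 2 \cdot \frac{9}{8}\right)} = \sqrt{36246 + 2 \cdot \frac{9}{8} \left(-33 + \frac{9}{4}\right)} = \sqrt{36246 + 2 \cdot \frac{9}{8} \left(- \frac{123}{4}\right)} = \sqrt{36246 - \frac{1107}{16}} = \sqrt{\frac{578829}{16}} = \frac{\sqrt{578829}}{4}$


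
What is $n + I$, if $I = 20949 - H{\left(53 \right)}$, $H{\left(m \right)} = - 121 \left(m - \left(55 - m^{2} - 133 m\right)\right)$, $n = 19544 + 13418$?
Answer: $1246487$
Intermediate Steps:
$n = 32962$
$H{\left(m \right)} = 6655 - 16214 m - 121 m^{2}$ ($H{\left(m \right)} = - 121 \left(m + \left(-55 + m^{2} + 133 m\right)\right) = - 121 \left(-55 + m^{2} + 134 m\right) = 6655 - 16214 m - 121 m^{2}$)
$I = 1213525$ ($I = 20949 - \left(6655 - 859342 - 121 \cdot 53^{2}\right) = 20949 - \left(6655 - 859342 - 339889\right) = 20949 - -1192576 = 20949 + 1192576 = 1213525$)
$n + I = 32962 + 1213525 = 1246487$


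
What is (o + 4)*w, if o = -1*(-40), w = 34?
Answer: 1496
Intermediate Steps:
o = 40
(o + 4)*w = (40 + 4)*34 = 44*34 = 1496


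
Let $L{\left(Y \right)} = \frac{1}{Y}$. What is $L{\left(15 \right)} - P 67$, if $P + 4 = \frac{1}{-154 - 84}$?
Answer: $\frac{958003}{3570} \approx 268.35$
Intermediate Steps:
$P = - \frac{953}{238}$ ($P = -4 + \frac{1}{-154 - 84} = -4 + \frac{1}{-238} = -4 - \frac{1}{238} = - \frac{953}{238} \approx -4.0042$)
$L{\left(15 \right)} - P 67 = \frac{1}{15} - \left(- \frac{953}{238}\right) 67 = \frac{1}{15} - - \frac{63851}{238} = \frac{1}{15} + \frac{63851}{238} = \frac{958003}{3570}$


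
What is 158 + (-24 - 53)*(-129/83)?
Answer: 23047/83 ≈ 277.67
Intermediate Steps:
158 + (-24 - 53)*(-129/83) = 158 - (-9933)/83 = 158 - 77*(-129/83) = 158 + 9933/83 = 23047/83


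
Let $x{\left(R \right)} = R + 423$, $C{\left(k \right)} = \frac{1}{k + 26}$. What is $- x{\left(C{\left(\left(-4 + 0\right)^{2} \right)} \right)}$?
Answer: $- \frac{17767}{42} \approx -423.02$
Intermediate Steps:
$C{\left(k \right)} = \frac{1}{26 + k}$
$x{\left(R \right)} = 423 + R$
$- x{\left(C{\left(\left(-4 + 0\right)^{2} \right)} \right)} = - (423 + \frac{1}{26 + \left(-4 + 0\right)^{2}}) = - (423 + \frac{1}{26 + \left(-4\right)^{2}}) = - (423 + \frac{1}{26 + 16}) = - (423 + \frac{1}{42}) = \left(-1\right) \frac{17767}{42} = - \frac{17767}{42}$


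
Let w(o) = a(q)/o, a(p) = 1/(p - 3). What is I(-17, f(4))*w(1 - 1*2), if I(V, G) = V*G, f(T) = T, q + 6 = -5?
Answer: -34/7 ≈ -4.8571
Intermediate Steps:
q = -11 (q = -6 - 5 = -11)
a(p) = 1/(-3 + p)
I(V, G) = G*V
w(o) = -1/(14*o) (w(o) = 1/((-3 - 11)*o) = 1/((-14)*o) = -1/(14*o))
I(-17, f(4))*w(1 - 1*2) = (4*(-17))*(-1/(14*(1 - 1*2))) = -(-34)/(7*(1 - 2)) = -(-34)/(7*(-1)) = -(-34)*(-1)/7 = -68*1/14 = -34/7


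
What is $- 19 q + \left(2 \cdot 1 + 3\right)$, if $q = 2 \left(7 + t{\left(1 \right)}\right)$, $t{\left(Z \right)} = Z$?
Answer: $-299$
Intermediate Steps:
$q = 16$ ($q = 2 \left(7 + 1\right) = 2 \cdot 8 = 16$)
$- 19 q + \left(2 \cdot 1 + 3\right) = \left(-19\right) 16 + \left(2 \cdot 1 + 3\right) = -304 + \left(2 + 3\right) = -304 + 5 = -299$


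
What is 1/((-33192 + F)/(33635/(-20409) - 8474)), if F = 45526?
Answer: -172979501/251724606 ≈ -0.68718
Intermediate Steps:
1/((-33192 + F)/(33635/(-20409) - 8474)) = 1/((-33192 + 45526)/(33635/(-20409) - 8474)) = 1/(12334/(33635*(-1/20409) - 8474)) = 1/(12334/(-33635/20409 - 8474)) = 1/(12334/(-172979501/20409)) = 1/(12334*(-20409/172979501)) = 1/(-251724606/172979501) = -172979501/251724606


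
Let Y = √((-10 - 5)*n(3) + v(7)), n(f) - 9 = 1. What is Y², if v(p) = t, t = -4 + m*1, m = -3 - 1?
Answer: -158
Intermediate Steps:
m = -4
n(f) = 10 (n(f) = 9 + 1 = 10)
t = -8 (t = -4 - 4*1 = -4 - 4 = -8)
v(p) = -8
Y = I*√158 (Y = √((-10 - 5)*10 - 8) = √(-15*10 - 8) = √(-150 - 8) = √(-158) = I*√158 ≈ 12.57*I)
Y² = (I*√158)² = -158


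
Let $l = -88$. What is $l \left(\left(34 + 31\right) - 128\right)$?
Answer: $5544$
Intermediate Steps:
$l \left(\left(34 + 31\right) - 128\right) = - 88 \left(\left(34 + 31\right) - 128\right) = - 88 \left(65 - 128\right) = \left(-88\right) \left(-63\right) = 5544$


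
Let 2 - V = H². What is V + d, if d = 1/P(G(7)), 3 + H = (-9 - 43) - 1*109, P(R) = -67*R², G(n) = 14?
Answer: -353172009/13132 ≈ -26894.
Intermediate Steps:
H = -164 (H = -3 + ((-9 - 43) - 1*109) = -3 + (-52 - 109) = -3 - 161 = -164)
V = -26894 (V = 2 - 1*(-164)² = 2 - 1*26896 = 2 - 26896 = -26894)
d = -1/13132 (d = 1/(-67*14²) = 1/(-67*196) = 1/(-13132) = -1/13132 ≈ -7.6150e-5)
V + d = -26894 - 1/13132 = -353172009/13132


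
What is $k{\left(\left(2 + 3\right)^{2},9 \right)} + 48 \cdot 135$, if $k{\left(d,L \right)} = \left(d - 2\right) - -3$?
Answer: $6506$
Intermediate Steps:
$k{\left(d,L \right)} = 1 + d$ ($k{\left(d,L \right)} = \left(d - 2\right) + 3 = \left(-2 + d\right) + 3 = 1 + d$)
$k{\left(\left(2 + 3\right)^{2},9 \right)} + 48 \cdot 135 = \left(1 + \left(2 + 3\right)^{2}\right) + 48 \cdot 135 = \left(1 + 5^{2}\right) + 6480 = \left(1 + 25\right) + 6480 = 26 + 6480 = 6506$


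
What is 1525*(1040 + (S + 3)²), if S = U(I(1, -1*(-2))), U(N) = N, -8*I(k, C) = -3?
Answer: 102615725/64 ≈ 1.6034e+6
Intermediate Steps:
I(k, C) = 3/8 (I(k, C) = -⅛*(-3) = 3/8)
S = 3/8 ≈ 0.37500
1525*(1040 + (S + 3)²) = 1525*(1040 + (3/8 + 3)²) = 1525*(1040 + (27/8)²) = 1525*(1040 + 729/64) = 1525*(67289/64) = 102615725/64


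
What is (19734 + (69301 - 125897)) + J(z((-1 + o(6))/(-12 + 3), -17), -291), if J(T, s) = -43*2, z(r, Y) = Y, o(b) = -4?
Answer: -36948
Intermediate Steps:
J(T, s) = -86
(19734 + (69301 - 125897)) + J(z((-1 + o(6))/(-12 + 3), -17), -291) = (19734 + (69301 - 125897)) - 86 = (19734 - 56596) - 86 = -36862 - 86 = -36948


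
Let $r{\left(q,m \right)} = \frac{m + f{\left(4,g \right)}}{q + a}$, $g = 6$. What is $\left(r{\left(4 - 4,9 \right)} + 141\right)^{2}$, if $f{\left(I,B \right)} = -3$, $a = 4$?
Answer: $\frac{81225}{4} \approx 20306.0$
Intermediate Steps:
$r{\left(q,m \right)} = \frac{-3 + m}{4 + q}$ ($r{\left(q,m \right)} = \frac{m - 3}{q + 4} = \frac{-3 + m}{4 + q}$)
$\left(r{\left(4 - 4,9 \right)} + 141\right)^{2} = \left(\frac{-3 + 9}{4 + \left(4 - 4\right)} + 141\right)^{2} = \left(\frac{1}{4 + \left(4 - 4\right)} 6 + 141\right)^{2} = \left(\frac{1}{4 + 0} \cdot 6 + 141\right)^{2} = \left(\frac{1}{4} \cdot 6 + 141\right)^{2} = \left(\frac{3}{2} + 141\right)^{2} = \left(\frac{285}{2}\right)^{2} = \frac{81225}{4}$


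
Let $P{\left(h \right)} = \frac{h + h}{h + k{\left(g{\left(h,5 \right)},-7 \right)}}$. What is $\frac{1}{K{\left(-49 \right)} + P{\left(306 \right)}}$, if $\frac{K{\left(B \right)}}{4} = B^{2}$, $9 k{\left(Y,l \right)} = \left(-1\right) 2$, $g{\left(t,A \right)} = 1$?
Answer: $\frac{688}{6608929} \approx 0.0001041$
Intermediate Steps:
$k{\left(Y,l \right)} = - \frac{2}{9}$ ($k{\left(Y,l \right)} = \frac{\left(-1\right) 2}{9} = \frac{1}{9} \left(-2\right) = - \frac{2}{9}$)
$K{\left(B \right)} = 4 B^{2}$
$P{\left(h \right)} = \frac{2 h}{- \frac{2}{9} + h}$ ($P{\left(h \right)} = \frac{h + h}{h - \frac{2}{9}} = \frac{2 h}{- \frac{2}{9} + h}$)
$\frac{1}{K{\left(-49 \right)} + P{\left(306 \right)}} = \frac{1}{4 \left(-49\right)^{2} + 18 \cdot 306 \frac{1}{-2 + 9 \cdot 306}} = \frac{1}{4 \cdot 2401 + 18 \cdot 306 \frac{1}{-2 + 2754}} = \frac{1}{9604 + 18 \cdot 306 \cdot \frac{1}{2752}} = \frac{1}{9604 + \frac{1377}{688}} = \frac{1}{\frac{6608929}{688}} = \frac{688}{6608929}$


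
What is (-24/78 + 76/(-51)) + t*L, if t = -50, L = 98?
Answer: -3249892/663 ≈ -4901.8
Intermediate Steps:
(-24/78 + 76/(-51)) + t*L = (-24/78 + 76/(-51)) - 50*98 = (-24*1/78 + 76*(-1/51)) - 4900 = (-4/13 - 76/51) - 4900 = -1192/663 - 4900 = -3249892/663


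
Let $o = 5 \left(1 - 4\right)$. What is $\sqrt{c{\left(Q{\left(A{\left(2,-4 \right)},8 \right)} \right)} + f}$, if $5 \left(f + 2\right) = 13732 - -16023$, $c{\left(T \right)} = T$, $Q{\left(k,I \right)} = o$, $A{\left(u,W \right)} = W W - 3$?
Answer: $\sqrt{5934} \approx 77.032$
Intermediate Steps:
$o = -15$ ($o = 5 \left(-3\right) = -15$)
$A{\left(u,W \right)} = -3 + W^{2}$ ($A{\left(u,W \right)} = W^{2} - 3 = -3 + W^{2}$)
$Q{\left(k,I \right)} = -15$
$f = 5949$ ($f = -2 + \frac{13732 - -16023}{5} = -2 + \frac{13732 + 16023}{5} = -2 + \frac{1}{5} \cdot 29755 = -2 + 5951 = 5949$)
$\sqrt{c{\left(Q{\left(A{\left(2,-4 \right)},8 \right)} \right)} + f} = \sqrt{-15 + 5949} = \sqrt{5934}$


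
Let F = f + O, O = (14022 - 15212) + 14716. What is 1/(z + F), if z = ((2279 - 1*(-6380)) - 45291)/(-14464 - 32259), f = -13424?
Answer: 46723/4802378 ≈ 0.0097291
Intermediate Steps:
O = 13526 (O = -1190 + 14716 = 13526)
z = 36632/46723 (z = ((2279 + 6380) - 45291)/(-46723) = (8659 - 45291)*(-1/46723) = -36632*(-1/46723) = 36632/46723 ≈ 0.78403)
F = 102 (F = -13424 + 13526 = 102)
1/(z + F) = 1/(36632/46723 + 102) = 1/(4802378/46723) = 46723/4802378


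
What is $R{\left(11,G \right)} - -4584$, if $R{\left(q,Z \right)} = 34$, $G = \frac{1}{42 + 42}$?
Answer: $4618$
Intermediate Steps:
$G = \frac{1}{84} \approx 0.011905$
$R{\left(11,G \right)} - -4584 = 34 - -4584 = 34 + 4584 = 4618$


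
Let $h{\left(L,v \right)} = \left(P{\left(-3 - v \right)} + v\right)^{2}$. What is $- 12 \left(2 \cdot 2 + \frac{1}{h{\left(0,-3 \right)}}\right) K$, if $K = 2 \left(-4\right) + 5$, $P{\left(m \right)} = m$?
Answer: $148$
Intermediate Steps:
$h{\left(L,v \right)} = 9$ ($h{\left(L,v \right)} = \left(\left(-3 - v\right) + v\right)^{2} = \left(-3\right)^{2} = 9$)
$K = -3$ ($K = -8 + 5 = -3$)
$- 12 \left(2 \cdot 2 + \frac{1}{h{\left(0,-3 \right)}}\right) K = - 12 \left(2 \cdot 2 + \frac{1}{9}\right) \left(-3\right) = - 12 \left(4 + \frac{1}{9}\right) \left(-3\right) = \left(-12\right) \frac{37}{9} \left(-3\right) = \left(- \frac{148}{3}\right) \left(-3\right) = 148$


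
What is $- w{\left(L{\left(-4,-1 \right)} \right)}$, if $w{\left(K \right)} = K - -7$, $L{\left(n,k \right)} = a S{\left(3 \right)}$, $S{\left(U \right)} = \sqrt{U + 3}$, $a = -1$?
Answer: $-7 + \sqrt{6} \approx -4.5505$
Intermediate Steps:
$S{\left(U \right)} = \sqrt{3 + U}$
$L{\left(n,k \right)} = - \sqrt{6}$ ($L{\left(n,k \right)} = - \sqrt{3 + 3} = - \sqrt{6}$)
$w{\left(K \right)} = 7 + K$ ($w{\left(K \right)} = K + 7 = 7 + K$)
$- w{\left(L{\left(-4,-1 \right)} \right)} = - (7 - \sqrt{6}) = -7 + \sqrt{6}$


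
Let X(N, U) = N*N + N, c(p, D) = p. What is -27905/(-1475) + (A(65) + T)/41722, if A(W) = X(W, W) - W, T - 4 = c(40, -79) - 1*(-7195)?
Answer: 118116181/6153995 ≈ 19.193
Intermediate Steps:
X(N, U) = N + N**2 (X(N, U) = N**2 + N = N + N**2)
T = 7239 (T = 4 + (40 - 1*(-7195)) = 4 + (40 + 7195) = 4 + 7235 = 7239)
A(W) = -W + W*(1 + W) (A(W) = W*(1 + W) - W = -W + W*(1 + W))
-27905/(-1475) + (A(65) + T)/41722 = -27905/(-1475) + (65**2 + 7239)/41722 = -27905*(-1/1475) + (4225 + 7239)*(1/41722) = 5581/295 + 11464*(1/41722) = 5581/295 + 5732/20861 = 118116181/6153995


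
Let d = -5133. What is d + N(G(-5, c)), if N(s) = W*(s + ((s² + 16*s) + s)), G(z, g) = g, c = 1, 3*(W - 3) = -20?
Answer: -15608/3 ≈ -5202.7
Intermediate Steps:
W = -11/3 (W = 3 + (⅓)*(-20) = 3 - 20/3 = -11/3 ≈ -3.6667)
N(s) = -66*s - 11*s²/3 (N(s) = -11*(s + ((s² + 16*s) + s))/3 = -11*(s + (s² + 17*s))/3 = -11*(s² + 18*s)/3 = -66*s - 11*s²/3)
d + N(G(-5, c)) = -5133 - 11/3*1*(18 + 1) = -5133 - 11/3*1*19 = -5133 - 209/3 = -15608/3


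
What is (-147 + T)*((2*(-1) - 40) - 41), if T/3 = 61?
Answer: -2988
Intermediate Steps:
T = 183 (T = 3*61 = 183)
(-147 + T)*((2*(-1) - 40) - 41) = (-147 + 183)*((2*(-1) - 40) - 41) = 36*((-2 - 40) - 41) = 36*(-42 - 41) = 36*(-83) = -2988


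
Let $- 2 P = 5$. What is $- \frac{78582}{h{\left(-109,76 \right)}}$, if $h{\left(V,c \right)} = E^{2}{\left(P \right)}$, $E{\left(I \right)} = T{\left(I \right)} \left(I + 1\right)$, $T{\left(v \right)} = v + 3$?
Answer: $- \frac{419104}{3} \approx -1.397 \cdot 10^{5}$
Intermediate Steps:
$T{\left(v \right)} = 3 + v$
$P = - \frac{5}{2}$ ($P = \left(- \frac{1}{2}\right) 5 = - \frac{5}{2} \approx -2.5$)
$E{\left(I \right)} = \left(1 + I\right) \left(3 + I\right)$ ($E{\left(I \right)} = \left(3 + I\right) \left(I + 1\right) = \left(3 + I\right) \left(1 + I\right) = \left(1 + I\right) \left(3 + I\right)$)
$h{\left(V,c \right)} = \frac{9}{16}$ ($h{\left(V,c \right)} = \left(\left(1 - \frac{5}{2}\right) \left(3 - \frac{5}{2}\right)\right)^{2} = \left(\left(- \frac{3}{2}\right) \frac{1}{2}\right)^{2} = \left(- \frac{3}{4}\right)^{2} = \frac{9}{16}$)
$- \frac{78582}{h{\left(-109,76 \right)}} = - \frac{78582}{\frac{9}{16}} = \left(-78582\right) \frac{16}{9} = - \frac{419104}{3}$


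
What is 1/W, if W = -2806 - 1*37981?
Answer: -1/40787 ≈ -2.4518e-5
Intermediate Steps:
W = -40787 (W = -2806 - 37981 = -40787)
1/W = 1/(-40787) = -1/40787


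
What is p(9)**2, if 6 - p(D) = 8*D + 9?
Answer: 5625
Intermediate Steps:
p(D) = -3 - 8*D (p(D) = 6 - (8*D + 9) = 6 - (9 + 8*D) = 6 + (-9 - 8*D) = -3 - 8*D)
p(9)**2 = (-3 - 8*9)**2 = (-3 - 72)**2 = (-75)**2 = 5625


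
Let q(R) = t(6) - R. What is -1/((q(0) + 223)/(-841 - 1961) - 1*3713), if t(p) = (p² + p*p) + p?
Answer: 2802/10404127 ≈ 0.00026932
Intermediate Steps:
t(p) = p + 2*p² (t(p) = (p² + p²) + p = 2*p² + p = p + 2*p²)
q(R) = 78 - R (q(R) = 6*(1 + 2*6) - R = 6*(1 + 12) - R = 6*13 - R = 78 - R)
-1/((q(0) + 223)/(-841 - 1961) - 1*3713) = -1/(((78 - 1*0) + 223)/(-841 - 1961) - 1*3713) = -1/(((78 + 0) + 223)/(-2802) - 3713) = -1/((78 + 223)*(-1/2802) - 3713) = -1/(301*(-1/2802) - 3713) = -1/(-301/2802 - 3713) = -1/(-10404127/2802) = -1*(-2802/10404127) = 2802/10404127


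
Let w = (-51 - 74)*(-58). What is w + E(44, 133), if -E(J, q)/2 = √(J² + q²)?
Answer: 7250 - 10*√785 ≈ 6969.8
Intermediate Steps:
E(J, q) = -2*√(J² + q²)
w = 7250 (w = -125*(-58) = 7250)
w + E(44, 133) = 7250 - 2*√(44² + 133²) = 7250 - 2*√(1936 + 17689) = 7250 - 10*√785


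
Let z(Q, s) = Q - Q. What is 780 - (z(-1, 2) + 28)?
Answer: 752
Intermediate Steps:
z(Q, s) = 0
780 - (z(-1, 2) + 28) = 780 - (0 + 28) = 780 - 1*28 = 780 - 28 = 752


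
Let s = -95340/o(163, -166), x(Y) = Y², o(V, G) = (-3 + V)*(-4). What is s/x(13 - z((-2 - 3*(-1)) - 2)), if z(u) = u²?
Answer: 1589/1536 ≈ 1.0345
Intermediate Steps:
o(V, G) = 12 - 4*V
s = 4767/32 (s = -95340/(12 - 4*163) = -95340/(12 - 652) = -95340/(-640) = -95340*(-1/640) = 4767/32 ≈ 148.97)
s/x(13 - z((-2 - 3*(-1)) - 2)) = 4767/(32*((13 - ((-2 - 3*(-1)) - 2)²)²)) = 4767/(32*((13 - ((-2 + 3) - 2)²)²)) = 4767/(32*((13 - (1 - 2)²)²)) = 4767/(32*((13 - 1*(-1)²)²)) = 4767/(32*((13 - 1*1)²)) = 4767/(32*((13 - 1)²)) = 4767/(32*(12²)) = (4767/32)/144 = (4767/32)*(1/144) = 1589/1536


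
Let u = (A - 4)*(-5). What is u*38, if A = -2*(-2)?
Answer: 0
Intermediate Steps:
A = 4
u = 0 (u = (4 - 4)*(-5) = 0*(-5) = 0)
u*38 = 0*38 = 0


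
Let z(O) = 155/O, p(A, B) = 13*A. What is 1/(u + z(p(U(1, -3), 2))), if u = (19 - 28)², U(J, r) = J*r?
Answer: 39/3004 ≈ 0.012983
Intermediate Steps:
u = 81 (u = (-9)² = 81)
1/(u + z(p(U(1, -3), 2))) = 1/(81 + 155/((13*(1*(-3))))) = 1/(81 + 155/((13*(-3)))) = 1/(81 + 155/(-39)) = 1/(81 + 155*(-1/39)) = 1/(81 - 155/39) = 1/(3004/39) = 39/3004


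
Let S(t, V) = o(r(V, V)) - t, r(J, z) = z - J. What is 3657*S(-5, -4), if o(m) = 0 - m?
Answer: 18285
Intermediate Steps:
o(m) = -m
S(t, V) = -t (S(t, V) = -(V - V) - t = -1*0 - t = 0 - t = -t)
3657*S(-5, -4) = 3657*(-1*(-5)) = 3657*5 = 18285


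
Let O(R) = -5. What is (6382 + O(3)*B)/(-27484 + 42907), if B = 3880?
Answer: -13018/15423 ≈ -0.84406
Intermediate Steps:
(6382 + O(3)*B)/(-27484 + 42907) = (6382 - 5*3880)/(-27484 + 42907) = (6382 - 19400)/15423 = -13018*1/15423 = -13018/15423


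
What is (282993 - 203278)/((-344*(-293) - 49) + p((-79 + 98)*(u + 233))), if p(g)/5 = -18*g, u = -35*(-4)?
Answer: -79715/537087 ≈ -0.14842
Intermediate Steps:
u = 140
p(g) = -90*g (p(g) = 5*(-18*g) = -90*g)
(282993 - 203278)/((-344*(-293) - 49) + p((-79 + 98)*(u + 233))) = (282993 - 203278)/((-344*(-293) - 49) - 90*(-79 + 98)*(140 + 233)) = 79715/((100792 - 49) - 1710*373) = 79715/(100743 - 90*7087) = 79715/(100743 - 637830) = 79715/(-537087) = 79715*(-1/537087) = -79715/537087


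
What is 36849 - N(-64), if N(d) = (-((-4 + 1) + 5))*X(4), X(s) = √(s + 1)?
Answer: 36849 + 2*√5 ≈ 36854.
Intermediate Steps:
X(s) = √(1 + s)
N(d) = -2*√5 (N(d) = (-((-4 + 1) + 5))*√(1 + 4) = (-(-3 + 5))*√5 = (-1*2)*√5 = -2*√5)
36849 - N(-64) = 36849 - (-2)*√5 = 36849 + 2*√5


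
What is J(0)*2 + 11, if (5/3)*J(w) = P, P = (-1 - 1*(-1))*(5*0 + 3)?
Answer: 11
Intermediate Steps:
P = 0 (P = (-1 + 1)*(0 + 3) = 0*3 = 0)
J(w) = 0 (J(w) = (⅗)*0 = 0)
J(0)*2 + 11 = 0*2 + 11 = 0 + 11 = 11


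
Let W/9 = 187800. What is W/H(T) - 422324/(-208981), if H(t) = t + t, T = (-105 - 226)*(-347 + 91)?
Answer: 53098972391/4427053504 ≈ 11.994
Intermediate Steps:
W = 1690200 (W = 9*187800 = 1690200)
T = 84736 (T = -331*(-256) = 84736)
H(t) = 2*t
W/H(T) - 422324/(-208981) = 1690200/((2*84736)) - 422324/(-208981) = 1690200/169472 - 422324*(-1/208981) = 1690200*(1/169472) + 422324/208981 = 211275/21184 + 422324/208981 = 53098972391/4427053504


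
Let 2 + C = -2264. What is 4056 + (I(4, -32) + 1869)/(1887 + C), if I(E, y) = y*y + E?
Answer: 1534327/379 ≈ 4048.4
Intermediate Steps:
C = -2266 (C = -2 - 2264 = -2266)
I(E, y) = E + y² (I(E, y) = y² + E = E + y²)
4056 + (I(4, -32) + 1869)/(1887 + C) = 4056 + ((4 + (-32)²) + 1869)/(1887 - 2266) = 4056 + ((4 + 1024) + 1869)/(-379) = 4056 + (1028 + 1869)*(-1/379) = 4056 + 2897*(-1/379) = 4056 - 2897/379 = 1534327/379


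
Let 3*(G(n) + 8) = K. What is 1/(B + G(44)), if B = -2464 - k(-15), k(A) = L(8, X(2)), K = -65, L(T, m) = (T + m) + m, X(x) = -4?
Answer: -3/7481 ≈ -0.00040102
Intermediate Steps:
L(T, m) = T + 2*m
G(n) = -89/3 (G(n) = -8 + (⅓)*(-65) = -8 - 65/3 = -89/3)
k(A) = 0 (k(A) = 8 + 2*(-4) = 8 - 8 = 0)
B = -2464 (B = -2464 - 1*0 = -2464 + 0 = -2464)
1/(B + G(44)) = 1/(-2464 - 89/3) = 1/(-7481/3) = -3/7481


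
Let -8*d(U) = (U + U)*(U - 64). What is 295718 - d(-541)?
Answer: 1510177/4 ≈ 3.7754e+5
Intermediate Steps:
d(U) = -U*(-64 + U)/4 (d(U) = -(U + U)*(U - 64)/8 = -2*U*(-64 + U)/8 = -U*(-64 + U)/4)
295718 - d(-541) = 295718 - (-541)*(64 - 1*(-541))/4 = 295718 - (-541)*(64 + 541)/4 = 295718 - (-541)*605/4 = 295718 - 1*(-327305/4) = 295718 + 327305/4 = 1510177/4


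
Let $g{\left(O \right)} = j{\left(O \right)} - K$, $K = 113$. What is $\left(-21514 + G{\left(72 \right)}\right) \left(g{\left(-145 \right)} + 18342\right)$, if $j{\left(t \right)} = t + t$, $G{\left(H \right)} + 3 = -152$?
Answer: $-388720191$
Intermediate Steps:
$G{\left(H \right)} = -155$ ($G{\left(H \right)} = -3 - 152 = -155$)
$j{\left(t \right)} = 2 t$
$g{\left(O \right)} = -113 + 2 O$ ($g{\left(O \right)} = 2 O - 113 = -113 + 2 O$)
$\left(-21514 + G{\left(72 \right)}\right) \left(g{\left(-145 \right)} + 18342\right) = \left(-21514 - 155\right) \left(\left(-113 + 2 \left(-145\right)\right) + 18342\right) = - 21669 \left(\left(-113 - 290\right) + 18342\right) = - 21669 \left(-403 + 18342\right) = \left(-21669\right) 17939 = -388720191$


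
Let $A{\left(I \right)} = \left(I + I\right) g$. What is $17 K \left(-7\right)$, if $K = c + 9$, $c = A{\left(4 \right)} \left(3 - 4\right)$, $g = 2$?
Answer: $833$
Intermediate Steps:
$A{\left(I \right)} = 4 I$ ($A{\left(I \right)} = \left(I + I\right) 2 = 2 I 2 = 4 I$)
$c = -16$ ($c = 4 \cdot 4 \left(3 - 4\right) = 16 \left(-1\right) = -16$)
$K = -7$ ($K = -16 + 9 = -7$)
$17 K \left(-7\right) = 17 \left(-7\right) \left(-7\right) = \left(-119\right) \left(-7\right) = 833$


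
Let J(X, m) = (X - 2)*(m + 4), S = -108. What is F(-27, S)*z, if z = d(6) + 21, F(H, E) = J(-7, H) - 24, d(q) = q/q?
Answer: 4026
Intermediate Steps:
d(q) = 1
J(X, m) = (-2 + X)*(4 + m)
F(H, E) = -60 - 9*H (F(H, E) = (-8 - 2*H + 4*(-7) - 7*H) - 24 = (-8 - 2*H - 28 - 7*H) - 24 = (-36 - 9*H) - 24 = -60 - 9*H)
z = 22 (z = 1 + 21 = 22)
F(-27, S)*z = (-60 - 9*(-27))*22 = (-60 + 243)*22 = 183*22 = 4026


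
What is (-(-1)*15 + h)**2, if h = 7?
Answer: 484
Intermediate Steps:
(-(-1)*15 + h)**2 = (-(-1)*15 + 7)**2 = (-1*(-15) + 7)**2 = (15 + 7)**2 = 22**2 = 484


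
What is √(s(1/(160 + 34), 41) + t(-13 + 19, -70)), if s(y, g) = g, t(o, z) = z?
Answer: I*√29 ≈ 5.3852*I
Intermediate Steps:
√(s(1/(160 + 34), 41) + t(-13 + 19, -70)) = √(41 - 70) = √(-29) = I*√29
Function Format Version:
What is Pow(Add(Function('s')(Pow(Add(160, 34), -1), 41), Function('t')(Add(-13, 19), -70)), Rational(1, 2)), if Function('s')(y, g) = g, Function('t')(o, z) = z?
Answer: Mul(I, Pow(29, Rational(1, 2))) ≈ Mul(5.3852, I)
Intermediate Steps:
Pow(Add(Function('s')(Pow(Add(160, 34), -1), 41), Function('t')(Add(-13, 19), -70)), Rational(1, 2)) = Pow(Add(41, -70), Rational(1, 2)) = Pow(-29, Rational(1, 2)) = Mul(I, Pow(29, Rational(1, 2)))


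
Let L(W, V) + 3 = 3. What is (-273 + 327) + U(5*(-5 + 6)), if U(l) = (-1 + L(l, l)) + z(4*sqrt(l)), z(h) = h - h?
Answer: 53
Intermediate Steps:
L(W, V) = 0 (L(W, V) = -3 + 3 = 0)
z(h) = 0
U(l) = -1 (U(l) = (-1 + 0) + 0 = -1 + 0 = -1)
(-273 + 327) + U(5*(-5 + 6)) = (-273 + 327) - 1 = 54 - 1 = 53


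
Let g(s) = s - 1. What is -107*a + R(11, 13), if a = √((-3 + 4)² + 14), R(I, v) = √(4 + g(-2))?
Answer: 1 - 107*√15 ≈ -413.41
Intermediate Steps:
g(s) = -1 + s
R(I, v) = 1 (R(I, v) = √(4 + (-1 - 2)) = √(4 - 3) = √1 = 1)
a = √15 (a = √(1² + 14) = √(1 + 14) = √15 ≈ 3.8730)
-107*a + R(11, 13) = -107*√15 + 1 = 1 - 107*√15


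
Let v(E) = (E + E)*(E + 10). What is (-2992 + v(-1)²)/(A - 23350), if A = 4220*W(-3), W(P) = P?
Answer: 1334/18005 ≈ 0.074090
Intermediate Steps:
v(E) = 2*E*(10 + E) (v(E) = (2*E)*(10 + E) = 2*E*(10 + E))
A = -12660 (A = 4220*(-3) = -12660)
(-2992 + v(-1)²)/(A - 23350) = (-2992 + (2*(-1)*(10 - 1))²)/(-12660 - 23350) = (-2992 + (2*(-1)*9)²)/(-36010) = (-2992 + (-18)²)*(-1/36010) = (-2992 + 324)*(-1/36010) = -2668*(-1/36010) = 1334/18005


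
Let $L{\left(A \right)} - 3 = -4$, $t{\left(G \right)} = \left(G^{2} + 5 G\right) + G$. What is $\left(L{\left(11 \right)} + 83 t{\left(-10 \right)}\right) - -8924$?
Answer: $12243$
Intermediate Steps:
$t{\left(G \right)} = G^{2} + 6 G$
$L{\left(A \right)} = -1$ ($L{\left(A \right)} = 3 - 4 = -1$)
$\left(L{\left(11 \right)} + 83 t{\left(-10 \right)}\right) - -8924 = \left(-1 + 83 \left(- 10 \left(6 - 10\right)\right)\right) - -8924 = \left(-1 + 83 \left(\left(-10\right) \left(-4\right)\right)\right) + 8924 = \left(-1 + 83 \cdot 40\right) + 8924 = \left(-1 + 3320\right) + 8924 = 3319 + 8924 = 12243$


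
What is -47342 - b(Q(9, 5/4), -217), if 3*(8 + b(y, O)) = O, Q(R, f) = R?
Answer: -141785/3 ≈ -47262.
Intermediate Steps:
b(y, O) = -8 + O/3
-47342 - b(Q(9, 5/4), -217) = -47342 - (-8 + (⅓)*(-217)) = -47342 - (-8 - 217/3) = -47342 - 1*(-241/3) = -47342 + 241/3 = -141785/3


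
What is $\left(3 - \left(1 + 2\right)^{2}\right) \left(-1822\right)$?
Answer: $10932$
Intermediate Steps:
$\left(3 - \left(1 + 2\right)^{2}\right) \left(-1822\right) = \left(3 - 3^{2}\right) \left(-1822\right) = \left(3 - 9\right) \left(-1822\right) = \left(-6\right) \left(-1822\right) = 10932$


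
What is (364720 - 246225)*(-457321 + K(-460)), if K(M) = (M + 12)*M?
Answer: -29770802295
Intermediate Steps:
K(M) = M*(12 + M) (K(M) = (12 + M)*M = M*(12 + M))
(364720 - 246225)*(-457321 + K(-460)) = (364720 - 246225)*(-457321 - 460*(12 - 460)) = 118495*(-457321 - 460*(-448)) = 118495*(-457321 + 206080) = 118495*(-251241) = -29770802295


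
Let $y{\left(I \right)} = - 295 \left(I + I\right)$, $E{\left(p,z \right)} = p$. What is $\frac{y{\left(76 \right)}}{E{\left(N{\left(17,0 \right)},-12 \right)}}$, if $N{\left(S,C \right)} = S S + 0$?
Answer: $- \frac{44840}{289} \approx -155.16$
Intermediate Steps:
$N{\left(S,C \right)} = S^{2}$ ($N{\left(S,C \right)} = S^{2} + 0 = S^{2}$)
$y{\left(I \right)} = - 590 I$ ($y{\left(I \right)} = - 295 \cdot 2 I = - 590 I$)
$\frac{y{\left(76 \right)}}{E{\left(N{\left(17,0 \right)},-12 \right)}} = \frac{\left(-590\right) 76}{17^{2}} = - \frac{44840}{289}$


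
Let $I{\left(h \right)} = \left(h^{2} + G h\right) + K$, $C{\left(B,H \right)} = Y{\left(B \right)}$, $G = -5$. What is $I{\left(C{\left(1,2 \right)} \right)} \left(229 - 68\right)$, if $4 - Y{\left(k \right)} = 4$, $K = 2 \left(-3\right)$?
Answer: $-966$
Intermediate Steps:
$K = -6$
$Y{\left(k \right)} = 0$ ($Y{\left(k \right)} = 4 - 4 = 0$)
$C{\left(B,H \right)} = 0$
$I{\left(h \right)} = -6 + h^{2} - 5 h$ ($I{\left(h \right)} = \left(h^{2} - 5 h\right) - 6 = -6 + h^{2} - 5 h$)
$I{\left(C{\left(1,2 \right)} \right)} \left(229 - 68\right) = \left(-6 + 0^{2} - 0\right) \left(229 - 68\right) = \left(-6 + 0 + 0\right) \left(229 - 68\right) = \left(-6\right) 161 = -966$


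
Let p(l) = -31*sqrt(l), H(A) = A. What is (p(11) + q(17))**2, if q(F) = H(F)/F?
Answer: 10572 - 62*sqrt(11) ≈ 10366.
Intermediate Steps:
q(F) = 1 (q(F) = F/F = 1)
(p(11) + q(17))**2 = (-31*sqrt(11) + 1)**2 = (1 - 31*sqrt(11))**2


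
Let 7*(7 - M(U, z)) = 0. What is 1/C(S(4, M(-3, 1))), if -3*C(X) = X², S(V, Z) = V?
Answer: -3/16 ≈ -0.18750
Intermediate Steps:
M(U, z) = 7 (M(U, z) = 7 - ⅐*0 = 7 + 0 = 7)
C(X) = -X²/3
1/C(S(4, M(-3, 1))) = 1/(-⅓*4²) = 1/(-⅓*16) = 1/(-16/3) = -3/16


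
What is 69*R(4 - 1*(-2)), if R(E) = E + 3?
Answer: 621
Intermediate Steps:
R(E) = 3 + E
69*R(4 - 1*(-2)) = 69*(3 + (4 - 1*(-2))) = 69*(3 + (4 + 2)) = 69*(3 + 6) = 69*9 = 621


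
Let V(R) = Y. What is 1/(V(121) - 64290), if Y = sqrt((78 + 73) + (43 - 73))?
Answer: -1/64279 ≈ -1.5557e-5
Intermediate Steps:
Y = 11 (Y = sqrt(151 - 30) = sqrt(121) = 11)
V(R) = 11
1/(V(121) - 64290) = 1/(11 - 64290) = 1/(-64279) = -1/64279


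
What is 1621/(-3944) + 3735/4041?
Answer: 908931/1770856 ≈ 0.51327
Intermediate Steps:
1621/(-3944) + 3735/4041 = 1621*(-1/3944) + 3735*(1/4041) = -1621/3944 + 415/449 = 908931/1770856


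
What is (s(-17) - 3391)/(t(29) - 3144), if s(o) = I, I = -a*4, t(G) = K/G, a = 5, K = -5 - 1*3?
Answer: 98919/91184 ≈ 1.0848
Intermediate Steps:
K = -8 (K = -5 - 3 = -8)
t(G) = -8/G
I = -20 (I = -1*5*4 = -5*4 = -20)
s(o) = -20
(s(-17) - 3391)/(t(29) - 3144) = (-20 - 3391)/(-8/29 - 3144) = -3411/(-8*1/29 - 3144) = -3411/(-8/29 - 3144) = -3411/(-91184/29) = -3411*(-29/91184) = 98919/91184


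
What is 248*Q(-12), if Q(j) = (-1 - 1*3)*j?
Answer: 11904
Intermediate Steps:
Q(j) = -4*j (Q(j) = (-1 - 3)*j = -4*j)
248*Q(-12) = 248*(-4*(-12)) = 248*48 = 11904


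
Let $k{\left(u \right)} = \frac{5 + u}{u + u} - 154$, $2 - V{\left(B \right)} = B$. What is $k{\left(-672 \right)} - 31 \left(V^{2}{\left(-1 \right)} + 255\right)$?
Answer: $- \frac{11205605}{1344} \approx -8337.5$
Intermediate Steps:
$V{\left(B \right)} = 2 - B$
$k{\left(u \right)} = -154 + \frac{5 + u}{2 u}$ ($k{\left(u \right)} = \frac{5 + u}{2 u} - 154 = -154 + \frac{5 + u}{2 u}$)
$k{\left(-672 \right)} - 31 \left(V^{2}{\left(-1 \right)} + 255\right) = \frac{5 - -206304}{2 \left(-672\right)} - 31 \left(\left(2 - -1\right)^{2} + 255\right) = \frac{1}{2} \left(- \frac{1}{672}\right) \left(5 + 206304\right) - 31 \left(\left(2 + 1\right)^{2} + 255\right) = \frac{1}{2} \left(- \frac{1}{672}\right) 206309 - 31 \left(3^{2} + 255\right) = - \frac{206309}{1344} - 31 \left(9 + 255\right) = - \frac{206309}{1344} - 8184 = - \frac{11205605}{1344}$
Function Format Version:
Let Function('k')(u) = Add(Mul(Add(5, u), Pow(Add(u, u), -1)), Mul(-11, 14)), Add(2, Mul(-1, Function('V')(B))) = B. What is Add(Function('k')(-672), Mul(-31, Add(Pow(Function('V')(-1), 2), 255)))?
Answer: Rational(-11205605, 1344) ≈ -8337.5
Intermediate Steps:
Function('V')(B) = Add(2, Mul(-1, B))
Function('k')(u) = Add(-154, Mul(Rational(1, 2), Pow(u, -1), Add(5, u))) (Function('k')(u) = Add(Mul(Add(5, u), Pow(Mul(2, u), -1)), -154) = Add(Mul(Add(5, u), Mul(Rational(1, 2), Pow(u, -1))), -154) = Add(Mul(Rational(1, 2), Pow(u, -1), Add(5, u)), -154) = Add(-154, Mul(Rational(1, 2), Pow(u, -1), Add(5, u))))
Add(Function('k')(-672), Mul(-31, Add(Pow(Function('V')(-1), 2), 255))) = Add(Mul(Rational(1, 2), Pow(-672, -1), Add(5, Mul(-307, -672))), Mul(-31, Add(Pow(Add(2, Mul(-1, -1)), 2), 255))) = Add(Mul(Rational(1, 2), Rational(-1, 672), Add(5, 206304)), Mul(-31, Add(Pow(Add(2, 1), 2), 255))) = Add(Mul(Rational(1, 2), Rational(-1, 672), 206309), Mul(-31, Add(Pow(3, 2), 255))) = Add(Rational(-206309, 1344), Mul(-31, Add(9, 255))) = Add(Rational(-206309, 1344), Mul(-31, 264)) = Add(Rational(-206309, 1344), -8184) = Rational(-11205605, 1344)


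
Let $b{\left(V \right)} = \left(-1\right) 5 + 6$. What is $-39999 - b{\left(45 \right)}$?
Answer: $-40000$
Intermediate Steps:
$b{\left(V \right)} = 1$ ($b{\left(V \right)} = -5 + 6 = 1$)
$-39999 - b{\left(45 \right)} = -39999 - 1 = -40000$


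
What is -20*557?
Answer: -11140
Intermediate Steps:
-20*557 = -4*2785 = -11140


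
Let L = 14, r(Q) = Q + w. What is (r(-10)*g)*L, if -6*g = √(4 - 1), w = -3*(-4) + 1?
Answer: -7*√3 ≈ -12.124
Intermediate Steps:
w = 13 (w = 12 + 1 = 13)
r(Q) = 13 + Q (r(Q) = Q + 13 = 13 + Q)
g = -√3/6 (g = -√(4 - 1)/6 = -√3/6 ≈ -0.28868)
(r(-10)*g)*L = ((13 - 10)*(-√3/6))*14 = (3*(-√3/6))*14 = -√3/2*14 = -7*√3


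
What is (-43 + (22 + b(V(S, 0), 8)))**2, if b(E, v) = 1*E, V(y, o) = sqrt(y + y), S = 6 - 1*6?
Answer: 441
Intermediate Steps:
S = 0 (S = 6 - 6 = 0)
V(y, o) = sqrt(2)*sqrt(y) (V(y, o) = sqrt(2*y) = sqrt(2)*sqrt(y))
b(E, v) = E
(-43 + (22 + b(V(S, 0), 8)))**2 = (-43 + (22 + sqrt(2)*sqrt(0)))**2 = (-43 + (22 + sqrt(2)*0))**2 = (-43 + (22 + 0))**2 = (-43 + 22)**2 = (-21)**2 = 441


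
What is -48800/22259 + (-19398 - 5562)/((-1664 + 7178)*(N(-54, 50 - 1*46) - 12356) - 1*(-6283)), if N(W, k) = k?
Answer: -51120822944/23321488847 ≈ -2.1920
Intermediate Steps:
-48800/22259 + (-19398 - 5562)/((-1664 + 7178)*(N(-54, 50 - 1*46) - 12356) - 1*(-6283)) = -48800/22259 + (-19398 - 5562)/((-1664 + 7178)*((50 - 1*46) - 12356) - 1*(-6283)) = -48800*1/22259 - 24960/(5514*((50 - 46) - 12356) + 6283) = -48800/22259 - 24960/(5514*(4 - 12356) + 6283) = -48800/22259 - 24960/(5514*(-12352) + 6283) = -48800/22259 - 24960/(-68108928 + 6283) = -48800/22259 - 24960/(-68102645) = -48800/22259 - 24960*(-1/68102645) = -48800/22259 + 384/1047733 = -51120822944/23321488847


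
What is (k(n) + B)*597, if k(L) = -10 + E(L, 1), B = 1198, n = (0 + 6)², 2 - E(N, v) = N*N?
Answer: -63282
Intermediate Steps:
E(N, v) = 2 - N² (E(N, v) = 2 - N*N = 2 - N²)
n = 36 (n = 6² = 36)
k(L) = -8 - L² (k(L) = -10 + (2 - L²) = -8 - L²)
(k(n) + B)*597 = ((-8 - 1*36²) + 1198)*597 = ((-8 - 1*1296) + 1198)*597 = ((-8 - 1296) + 1198)*597 = (-1304 + 1198)*597 = -106*597 = -63282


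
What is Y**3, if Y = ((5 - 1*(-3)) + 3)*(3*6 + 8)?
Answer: 23393656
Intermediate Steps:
Y = 286 (Y = ((5 + 3) + 3)*(18 + 8) = (8 + 3)*26 = 11*26 = 286)
Y**3 = 286**3 = 23393656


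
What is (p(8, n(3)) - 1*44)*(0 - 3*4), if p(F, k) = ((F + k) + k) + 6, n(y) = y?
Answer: 288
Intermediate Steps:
p(F, k) = 6 + F + 2*k (p(F, k) = (F + 2*k) + 6 = 6 + F + 2*k)
(p(8, n(3)) - 1*44)*(0 - 3*4) = ((6 + 8 + 2*3) - 1*44)*(0 - 3*4) = ((6 + 8 + 6) - 44)*(0 - 12) = (20 - 44)*(-12) = -24*(-12) = 288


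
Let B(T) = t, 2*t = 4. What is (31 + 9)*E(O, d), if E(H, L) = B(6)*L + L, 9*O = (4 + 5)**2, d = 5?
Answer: 600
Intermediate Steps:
t = 2 (t = (1/2)*4 = 2)
B(T) = 2
O = 9 (O = (4 + 5)**2/9 = (1/9)*9**2 = (1/9)*81 = 9)
E(H, L) = 3*L (E(H, L) = 2*L + L = 3*L)
(31 + 9)*E(O, d) = (31 + 9)*(3*5) = 40*15 = 600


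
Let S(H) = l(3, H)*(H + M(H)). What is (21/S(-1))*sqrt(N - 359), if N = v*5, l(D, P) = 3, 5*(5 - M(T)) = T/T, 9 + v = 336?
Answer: 70*sqrt(319)/19 ≈ 65.802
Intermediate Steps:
v = 327 (v = -9 + 336 = 327)
M(T) = 24/5 (M(T) = 5 - T/(5*T) = 5 - 1/5*1 = 5 - 1/5 = 24/5)
S(H) = 72/5 + 3*H (S(H) = 3*(H + 24/5) = 3*(24/5 + H) = 72/5 + 3*H)
N = 1635 (N = 327*5 = 1635)
(21/S(-1))*sqrt(N - 359) = (21/(72/5 + 3*(-1)))*sqrt(1635 - 359) = (21/(72/5 - 3))*sqrt(1276) = (21/(57/5))*(2*sqrt(319)) = (21*(5/57))*(2*sqrt(319)) = 35*(2*sqrt(319))/19 = 70*sqrt(319)/19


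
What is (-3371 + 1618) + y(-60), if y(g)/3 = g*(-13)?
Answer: 587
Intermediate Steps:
y(g) = -39*g (y(g) = 3*(g*(-13)) = 3*(-13*g) = -39*g)
(-3371 + 1618) + y(-60) = (-3371 + 1618) - 39*(-60) = -1753 + 2340 = 587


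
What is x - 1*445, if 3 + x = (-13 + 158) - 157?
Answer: -460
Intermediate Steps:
x = -15 (x = -3 + ((-13 + 158) - 157) = -3 + (145 - 157) = -3 - 12 = -15)
x - 1*445 = -15 - 1*445 = -15 - 445 = -460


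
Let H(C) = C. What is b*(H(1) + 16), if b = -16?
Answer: -272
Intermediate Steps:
b*(H(1) + 16) = -16*(1 + 16) = -16*17 = -272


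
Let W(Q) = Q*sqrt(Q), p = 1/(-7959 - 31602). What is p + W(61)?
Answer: -1/39561 + 61*sqrt(61) ≈ 476.43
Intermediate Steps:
p = -1/39561 (p = 1/(-39561) = -1/39561 ≈ -2.5277e-5)
W(Q) = Q**(3/2)
p + W(61) = -1/39561 + 61**(3/2) = -1/39561 + 61*sqrt(61)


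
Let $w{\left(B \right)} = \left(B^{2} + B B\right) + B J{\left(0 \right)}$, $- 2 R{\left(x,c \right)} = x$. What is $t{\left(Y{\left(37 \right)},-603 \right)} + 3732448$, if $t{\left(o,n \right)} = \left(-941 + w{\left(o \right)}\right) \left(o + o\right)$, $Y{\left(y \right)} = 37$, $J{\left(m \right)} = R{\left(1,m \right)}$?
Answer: $3864057$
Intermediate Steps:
$R{\left(x,c \right)} = - \frac{x}{2}$
$J{\left(m \right)} = - \frac{1}{2}$ ($J{\left(m \right)} = \left(- \frac{1}{2}\right) 1 = - \frac{1}{2}$)
$w{\left(B \right)} = 2 B^{2} - \frac{B}{2}$ ($w{\left(B \right)} = \left(B^{2} + B B\right) + B \left(- \frac{1}{2}\right) = \left(B^{2} + B^{2}\right) - \frac{B}{2} = 2 B^{2} - \frac{B}{2}$)
$t{\left(o,n \right)} = 2 o \left(-941 + \frac{o \left(-1 + 4 o\right)}{2}\right)$ ($t{\left(o,n \right)} = \left(-941 + \frac{o \left(-1 + 4 o\right)}{2}\right) \left(o + o\right) = \left(-941 + \frac{o \left(-1 + 4 o\right)}{2}\right) 2 o = 2 o \left(-941 + \frac{o \left(-1 + 4 o\right)}{2}\right)$)
$t{\left(Y{\left(37 \right)},-603 \right)} + 3732448 = 37 \left(-1882 + 37 \left(-1 + 4 \cdot 37\right)\right) + 3732448 = 37 \left(-1882 + 37 \left(-1 + 148\right)\right) + 3732448 = 37 \left(-1882 + 37 \cdot 147\right) + 3732448 = 37 \left(-1882 + 5439\right) + 3732448 = 37 \cdot 3557 + 3732448 = 131609 + 3732448 = 3864057$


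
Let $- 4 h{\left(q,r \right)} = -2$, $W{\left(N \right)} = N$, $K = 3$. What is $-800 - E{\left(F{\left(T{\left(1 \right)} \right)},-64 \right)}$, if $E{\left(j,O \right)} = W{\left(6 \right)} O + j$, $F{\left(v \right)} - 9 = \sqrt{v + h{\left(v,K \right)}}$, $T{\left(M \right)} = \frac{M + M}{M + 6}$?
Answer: $-425 - \frac{\sqrt{154}}{14} \approx -425.89$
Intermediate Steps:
$h{\left(q,r \right)} = \frac{1}{2}$ ($h{\left(q,r \right)} = \left(- \frac{1}{4}\right) \left(-2\right) = \frac{1}{2}$)
$T{\left(M \right)} = \frac{2 M}{6 + M}$
$F{\left(v \right)} = 9 + \sqrt{\frac{1}{2} + v}$ ($F{\left(v \right)} = 9 + \sqrt{v + \frac{1}{2}} = 9 + \sqrt{\frac{1}{2} + v}$)
$E{\left(j,O \right)} = j + 6 O$ ($E{\left(j,O \right)} = 6 O + j = j + 6 O$)
$-800 - E{\left(F{\left(T{\left(1 \right)} \right)},-64 \right)} = -800 - \left(\left(9 + \frac{\sqrt{2 + 4 \cdot 2 \cdot 1 \frac{1}{6 + 1}}}{2}\right) + 6 \left(-64\right)\right) = -800 - \left(\left(9 + \frac{\sqrt{2 + 4 \cdot 2 \cdot 1 \cdot \frac{1}{7}}}{2}\right) - 384\right) = -800 - \left(\left(9 + \frac{\sqrt{2 + 4 \cdot \frac{2}{7}}}{2}\right) - 384\right) = -800 - \left(\left(9 + \frac{\sqrt{2 + \frac{8}{7}}}{2}\right) - 384\right) = -800 - \left(\left(9 + \frac{\sqrt{\frac{22}{7}}}{2}\right) - 384\right) = -800 - \left(\left(9 + \frac{\frac{1}{7} \sqrt{154}}{2}\right) - 384\right) = -800 - \left(\left(9 + \frac{\sqrt{154}}{14}\right) - 384\right) = -800 - \left(-375 + \frac{\sqrt{154}}{14}\right) = -800 + \left(375 - \frac{\sqrt{154}}{14}\right) = -425 - \frac{\sqrt{154}}{14}$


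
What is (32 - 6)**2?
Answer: 676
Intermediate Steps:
(32 - 6)**2 = 26**2 = 676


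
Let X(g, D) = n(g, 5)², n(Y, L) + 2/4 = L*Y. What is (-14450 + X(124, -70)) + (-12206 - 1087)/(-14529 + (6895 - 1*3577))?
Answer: 5520766301/14948 ≈ 3.6933e+5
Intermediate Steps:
n(Y, L) = -½ + L*Y
X(g, D) = (-½ + 5*g)²
(-14450 + X(124, -70)) + (-12206 - 1087)/(-14529 + (6895 - 1*3577)) = (-14450 + (-1 + 10*124)²/4) + (-12206 - 1087)/(-14529 + (6895 - 1*3577)) = (-14450 + (-1 + 1240)²/4) - 13293/(-14529 + (6895 - 3577)) = (-14450 + (¼)*1239²) - 13293/(-14529 + 3318) = (-14450 + (¼)*1535121) - 13293/(-11211) = (-14450 + 1535121/4) - 13293*(-1/11211) = 1477321/4 + 4431/3737 = 5520766301/14948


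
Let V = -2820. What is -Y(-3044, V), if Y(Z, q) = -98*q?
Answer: -276360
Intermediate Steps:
-Y(-3044, V) = -(-98)*(-2820) = -1*276360 = -276360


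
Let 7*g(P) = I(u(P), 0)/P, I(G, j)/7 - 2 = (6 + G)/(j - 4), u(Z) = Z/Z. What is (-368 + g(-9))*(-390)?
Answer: 861185/6 ≈ 1.4353e+5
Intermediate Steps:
u(Z) = 1
I(G, j) = 14 + 7*(6 + G)/(-4 + j) (I(G, j) = 14 + 7*((6 + G)/(j - 4)) = 14 + 7*((6 + G)/(-4 + j)) = 14 + 7*(6 + G)/(-4 + j))
g(P) = 1/(4*P) (g(P) = ((7*(-2 + 1 + 2*0)/(-4 + 0))/P)/7 = ((7*(-2 + 1 + 0)/(-4))/P)/7 = ((7*(-¼)*(-1))/P)/7 = (7/(4*P))/7 = 1/(4*P))
(-368 + g(-9))*(-390) = (-368 + (¼)/(-9))*(-390) = (-368 + (¼)*(-⅑))*(-390) = (-368 - 1/36)*(-390) = -13249/36*(-390) = 861185/6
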